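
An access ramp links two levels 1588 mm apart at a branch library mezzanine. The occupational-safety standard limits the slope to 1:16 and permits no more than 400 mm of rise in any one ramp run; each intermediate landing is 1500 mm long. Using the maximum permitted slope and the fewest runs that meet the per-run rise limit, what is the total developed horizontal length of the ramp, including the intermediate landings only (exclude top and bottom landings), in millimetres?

29908 mm

⌈1588/400⌉ = 4 ramp runs. That means 3 intermediate landings.
Horizontal run for 1588 mm of rise at 1:16 is 1588 × 16 = 25408 mm.
3 intermediate landings contribute 3 × 1500 = 4500 mm.
Developed length = 25408 + 4500 = 29908 mm.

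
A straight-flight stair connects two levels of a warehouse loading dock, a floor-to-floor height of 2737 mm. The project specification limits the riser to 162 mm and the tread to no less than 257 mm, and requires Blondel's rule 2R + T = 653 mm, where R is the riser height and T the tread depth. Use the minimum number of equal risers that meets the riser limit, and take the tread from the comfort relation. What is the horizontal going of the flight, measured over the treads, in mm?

5296 mm

2737 / 162 = 16.895 → round up to 17 risers.
Each riser is 2737/17 = 161 mm (≤ 162 mm).
Tread T = 653 − 2 × 161 = 331 mm (≥ 257 mm).
Treads = 17 − 1 = 16; going = 16 × 331 = 5296 mm.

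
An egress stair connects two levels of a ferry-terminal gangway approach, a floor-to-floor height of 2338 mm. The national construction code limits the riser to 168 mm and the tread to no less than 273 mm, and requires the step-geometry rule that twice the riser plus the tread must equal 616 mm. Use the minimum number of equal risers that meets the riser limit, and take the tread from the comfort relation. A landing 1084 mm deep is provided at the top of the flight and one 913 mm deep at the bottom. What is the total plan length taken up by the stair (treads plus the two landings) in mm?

2338 / 168 = 13.917 → round up to 14 risers.
Riser R = 2338 / 14 = 167 mm, within the 168 mm limit.
From 2R + T = 616: T = 616 − 334 = 282 mm.
Going = (14 − 1) × 282 = 3666 mm.
Add landings: 3666 + 1084 + 913 = 5663 mm.

5663 mm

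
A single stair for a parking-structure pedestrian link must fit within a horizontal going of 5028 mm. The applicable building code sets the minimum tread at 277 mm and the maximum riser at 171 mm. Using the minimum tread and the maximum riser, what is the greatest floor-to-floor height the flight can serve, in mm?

3249 mm

5028 / 277 = 18.15, so 18 treads fit.
Risers = treads + 1 = 19.
Maximum height = 19 × 171 = 3249 mm.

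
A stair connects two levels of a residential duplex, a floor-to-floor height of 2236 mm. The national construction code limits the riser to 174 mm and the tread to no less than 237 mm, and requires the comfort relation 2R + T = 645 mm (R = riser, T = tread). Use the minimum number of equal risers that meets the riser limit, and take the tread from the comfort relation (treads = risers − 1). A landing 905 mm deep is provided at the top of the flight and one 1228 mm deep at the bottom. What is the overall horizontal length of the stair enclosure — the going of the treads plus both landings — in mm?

5745 mm

At most 174 each: 2236/174 = 12.85, giving 13 risers.
Each riser is 2236/13 = 172 mm (≤ 174 mm).
From 2R + T = 645: T = 645 − 344 = 301 mm.
13 risers give 12 treads; going = 12 × 301 = 3612 mm.
Enclosure = 3612 + 905 + 1228 = 5745 mm.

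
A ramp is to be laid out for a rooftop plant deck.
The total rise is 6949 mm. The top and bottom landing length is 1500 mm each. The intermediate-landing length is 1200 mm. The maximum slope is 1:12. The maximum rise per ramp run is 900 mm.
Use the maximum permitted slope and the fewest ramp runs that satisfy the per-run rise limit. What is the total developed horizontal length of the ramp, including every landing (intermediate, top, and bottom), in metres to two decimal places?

⌈6949/900⌉ = 8 ramp runs. That means 7 intermediate landings.
Ramp run (horizontal) at 1:12: 6949 × 12 = 83388 mm.
7 intermediate landings contribute 7 × 1200 = 8400 mm.
Top and bottom landings: 2 × 1500 = 3000 mm.
Total = 83388 + 8400 + 3000 = 94788 mm.
= 94.79 m.

94.79 m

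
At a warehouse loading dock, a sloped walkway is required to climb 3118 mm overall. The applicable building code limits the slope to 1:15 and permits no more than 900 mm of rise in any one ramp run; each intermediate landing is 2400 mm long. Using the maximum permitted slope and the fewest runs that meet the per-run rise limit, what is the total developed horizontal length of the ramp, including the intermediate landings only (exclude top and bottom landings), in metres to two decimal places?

53.97 m

3118 / 900 = 3.464 → round up to 4 ramp runs. That means 3 intermediate landings.
Ramp run (horizontal) at 1:15: 3118 × 15 = 46770 mm.
3 intermediate landings contribute 3 × 2400 = 7200 mm.
Developed length = 46770 + 7200 = 53970 mm.
= 53.97 m.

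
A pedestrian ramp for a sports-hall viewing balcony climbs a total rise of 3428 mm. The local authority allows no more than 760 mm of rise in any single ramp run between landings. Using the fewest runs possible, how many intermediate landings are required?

4 intermediate landings

3428 / 760 = 4.51, so 5 ramp runs are needed.
5 runs are separated by 4 intermediate landings.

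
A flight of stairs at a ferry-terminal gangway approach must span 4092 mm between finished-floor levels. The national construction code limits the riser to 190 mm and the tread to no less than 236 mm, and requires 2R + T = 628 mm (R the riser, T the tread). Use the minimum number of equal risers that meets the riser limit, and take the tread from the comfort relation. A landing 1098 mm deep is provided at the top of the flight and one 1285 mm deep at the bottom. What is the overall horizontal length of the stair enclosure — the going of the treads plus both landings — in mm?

At most 190 each: 4092/190 = 21.54, giving 22 risers.
Riser R = 4092 / 22 = 186 mm, within the 190 mm limit.
T = 628 − 2·186 = 256 mm, which satisfies the 236 mm minimum.
Going = (22 − 1) × 256 = 5376 mm.
Add landings: 5376 + 1098 + 1285 = 7759 mm.

7759 mm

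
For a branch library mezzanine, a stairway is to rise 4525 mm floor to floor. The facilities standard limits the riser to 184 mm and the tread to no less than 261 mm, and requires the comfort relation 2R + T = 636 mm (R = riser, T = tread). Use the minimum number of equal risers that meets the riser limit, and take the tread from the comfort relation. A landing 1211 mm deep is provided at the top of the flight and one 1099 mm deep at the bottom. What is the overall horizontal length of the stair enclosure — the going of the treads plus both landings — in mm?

4525 / 184 = 24.59, so 25 risers are needed.
R = 4525 ÷ 25 = 181 mm.
From 2R + T = 636: T = 636 − 362 = 274 mm.
Treads = 25 − 1 = 24; going = 24 × 274 = 6576 mm.
Add landings: 6576 + 1211 + 1099 = 8886 mm.

8886 mm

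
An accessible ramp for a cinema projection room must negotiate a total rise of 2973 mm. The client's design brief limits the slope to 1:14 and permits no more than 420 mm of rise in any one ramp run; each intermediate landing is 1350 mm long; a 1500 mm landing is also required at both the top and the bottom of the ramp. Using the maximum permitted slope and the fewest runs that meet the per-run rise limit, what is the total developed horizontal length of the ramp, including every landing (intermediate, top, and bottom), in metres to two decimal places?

54.07 m

At most 420 each: 2973/420 = 7.08, giving 8 ramp runs. That means 7 intermediate landings.
Horizontal run for 2973 mm of rise at 1:14 is 2973 × 14 = 41622 mm.
Intermediate landings: 7 × 1350 = 9450 mm.
Top and bottom landings: 2 × 1500 = 3000 mm.
Total = 41622 + 9450 + 3000 = 54072 mm.
= 54.07 m.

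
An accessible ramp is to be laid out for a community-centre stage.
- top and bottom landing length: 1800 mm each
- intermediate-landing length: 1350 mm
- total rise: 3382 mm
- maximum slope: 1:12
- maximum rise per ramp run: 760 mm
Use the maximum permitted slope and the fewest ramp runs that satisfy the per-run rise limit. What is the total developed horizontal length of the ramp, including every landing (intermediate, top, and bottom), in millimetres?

49584 mm

3382 / 760 = 4.45, so 5 ramp runs are needed. That means 4 intermediate landings.
Horizontal run for 3382 mm of rise at 1:12 is 3382 × 12 = 40584 mm.
Intermediate landings: 4 × 1350 = 5400 mm.
Top and bottom landings: 2 × 1800 = 3600 mm.
Total = 40584 + 5400 + 3600 = 49584 mm.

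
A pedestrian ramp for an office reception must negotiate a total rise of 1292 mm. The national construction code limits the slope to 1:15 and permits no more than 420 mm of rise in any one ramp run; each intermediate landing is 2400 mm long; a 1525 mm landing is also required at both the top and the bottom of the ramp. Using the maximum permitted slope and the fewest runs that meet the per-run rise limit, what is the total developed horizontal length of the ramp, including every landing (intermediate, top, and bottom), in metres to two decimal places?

1292 / 420 = 3.076 → round up to 4 ramp runs. That means 3 intermediate landings.
Horizontal run for 1292 mm of rise at 1:15 is 1292 × 15 = 19380 mm.
Intermediate landings: 3 × 2400 = 7200 mm.
Top and bottom landings: 2 × 1525 = 3050 mm.
Total = 19380 + 7200 + 3050 = 29630 mm.
= 29.63 m.

29.63 m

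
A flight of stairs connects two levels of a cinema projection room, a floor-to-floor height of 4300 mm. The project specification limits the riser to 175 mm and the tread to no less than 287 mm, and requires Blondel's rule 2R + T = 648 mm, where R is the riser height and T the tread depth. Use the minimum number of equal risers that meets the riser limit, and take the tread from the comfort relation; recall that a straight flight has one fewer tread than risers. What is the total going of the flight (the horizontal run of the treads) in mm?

4300 / 175 = 24.57, so 25 risers are needed.
Riser R = 4300 / 25 = 172 mm, within the 175 mm limit.
T = 648 − 2·172 = 304 mm, which satisfies the 287 mm minimum.
Treads = 25 − 1 = 24; going = 24 × 304 = 7296 mm.

7296 mm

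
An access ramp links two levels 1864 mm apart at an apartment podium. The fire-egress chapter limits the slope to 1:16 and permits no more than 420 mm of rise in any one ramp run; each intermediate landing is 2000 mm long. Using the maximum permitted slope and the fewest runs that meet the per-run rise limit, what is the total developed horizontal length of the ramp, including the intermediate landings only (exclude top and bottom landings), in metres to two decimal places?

1864 / 420 = 4.44, so 5 ramp runs are needed. That means 4 intermediate landings.
Ramp run (horizontal) at 1:16: 1864 × 16 = 29824 mm.
Intermediate landings: 4 × 2000 = 8000 mm.
Total developed length = 29824 + 8000 = 37824 mm.
= 37.82 m.

37.82 m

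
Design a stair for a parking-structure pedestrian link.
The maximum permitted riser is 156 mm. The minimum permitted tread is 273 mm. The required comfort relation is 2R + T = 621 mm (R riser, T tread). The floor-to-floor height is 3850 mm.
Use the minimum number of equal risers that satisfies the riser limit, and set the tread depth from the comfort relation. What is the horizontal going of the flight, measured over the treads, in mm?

7512 mm

At most 156 each: 3850/156 = 24.68, giving 25 risers.
Each riser is 3850/25 = 154 mm (≤ 156 mm).
Tread T = 621 − 2 × 154 = 313 mm (≥ 273 mm).
Going = (25 − 1) × 313 = 7512 mm.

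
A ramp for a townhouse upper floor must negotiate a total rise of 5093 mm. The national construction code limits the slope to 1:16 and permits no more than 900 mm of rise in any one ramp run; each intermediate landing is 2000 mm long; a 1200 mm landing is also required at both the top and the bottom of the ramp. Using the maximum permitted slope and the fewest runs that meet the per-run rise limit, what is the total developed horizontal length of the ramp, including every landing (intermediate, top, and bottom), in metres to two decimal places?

93.89 m

5093 / 900 = 5.66, so 6 ramp runs are needed. That means 5 intermediate landings.
Ramp run (horizontal) at 1:16: 5093 × 16 = 81488 mm.
5 intermediate landings contribute 5 × 2000 = 10000 mm.
Top and bottom landings: 2 × 1200 = 2400 mm.
Total = 81488 + 10000 + 2400 = 93888 mm.
= 93.89 m.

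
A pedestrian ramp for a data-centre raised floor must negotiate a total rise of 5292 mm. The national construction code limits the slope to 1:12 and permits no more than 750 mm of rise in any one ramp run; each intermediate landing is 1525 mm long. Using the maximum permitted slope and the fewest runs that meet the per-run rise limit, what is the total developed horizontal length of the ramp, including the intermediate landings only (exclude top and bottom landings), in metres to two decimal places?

74.18 m

⌈5292/750⌉ = 8 ramp runs. That means 7 intermediate landings.
Horizontal run for 5292 mm of rise at 1:12 is 5292 × 12 = 63504 mm.
7 intermediate landings contribute 7 × 1525 = 10675 mm.
Developed length = 63504 + 10675 = 74179 mm.
= 74.18 m.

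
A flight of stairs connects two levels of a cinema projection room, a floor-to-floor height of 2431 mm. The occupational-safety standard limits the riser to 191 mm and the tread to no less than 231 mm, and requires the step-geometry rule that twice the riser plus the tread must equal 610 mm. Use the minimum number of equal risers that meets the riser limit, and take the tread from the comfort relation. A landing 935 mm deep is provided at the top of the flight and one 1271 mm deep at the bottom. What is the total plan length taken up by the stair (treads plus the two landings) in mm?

2431 / 191 = 12.73, so 13 risers are needed.
Riser R = 2431 / 13 = 187 mm, within the 191 mm limit.
From 2R + T = 610: T = 610 − 374 = 236 mm.
13 risers give 12 treads; going = 12 × 236 = 2832 mm.
Add landings: 2832 + 935 + 1271 = 5038 mm.

5038 mm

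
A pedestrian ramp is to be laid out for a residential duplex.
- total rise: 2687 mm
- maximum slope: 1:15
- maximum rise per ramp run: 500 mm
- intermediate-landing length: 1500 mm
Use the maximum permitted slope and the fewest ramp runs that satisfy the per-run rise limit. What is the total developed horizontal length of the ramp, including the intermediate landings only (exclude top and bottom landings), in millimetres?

2687 / 500 = 5.374 → round up to 6 ramp runs. That means 5 intermediate landings.
Horizontal run for 2687 mm of rise at 1:15 is 2687 × 15 = 40305 mm.
Intermediate landings: 5 × 1500 = 7500 mm.
Total developed length = 40305 + 7500 = 47805 mm.

47805 mm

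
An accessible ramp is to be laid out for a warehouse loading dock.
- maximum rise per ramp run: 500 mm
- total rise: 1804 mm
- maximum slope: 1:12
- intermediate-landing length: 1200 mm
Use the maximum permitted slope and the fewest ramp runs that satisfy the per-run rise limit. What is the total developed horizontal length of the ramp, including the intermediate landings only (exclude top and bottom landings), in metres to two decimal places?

25.25 m

⌈1804/500⌉ = 4 ramp runs. That means 3 intermediate landings.
Horizontal run for 1804 mm of rise at 1:12 is 1804 × 12 = 21648 mm.
3 intermediate landings contribute 3 × 1200 = 3600 mm.
Total developed length = 21648 + 3600 = 25248 mm.
= 25.25 m.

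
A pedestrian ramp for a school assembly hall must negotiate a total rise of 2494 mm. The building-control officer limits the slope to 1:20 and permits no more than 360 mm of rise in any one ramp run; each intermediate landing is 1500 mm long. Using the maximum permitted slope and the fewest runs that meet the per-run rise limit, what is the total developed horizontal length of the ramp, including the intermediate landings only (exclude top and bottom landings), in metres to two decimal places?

⌈2494/360⌉ = 7 ramp runs. That means 6 intermediate landings.
Horizontal run for 2494 mm of rise at 1:20 is 2494 × 20 = 49880 mm.
Intermediate landings: 6 × 1500 = 9000 mm.
Developed length = 49880 + 9000 = 58880 mm.
= 58.88 m.

58.88 m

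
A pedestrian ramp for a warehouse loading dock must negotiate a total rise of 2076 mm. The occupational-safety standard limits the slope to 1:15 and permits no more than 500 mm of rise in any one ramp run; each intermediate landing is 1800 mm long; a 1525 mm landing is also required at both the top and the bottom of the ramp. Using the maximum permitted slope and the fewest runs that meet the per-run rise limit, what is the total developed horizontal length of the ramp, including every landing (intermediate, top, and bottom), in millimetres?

41390 mm

⌈2076/500⌉ = 5 ramp runs. That means 4 intermediate landings.
Horizontal run for 2076 mm of rise at 1:15 is 2076 × 15 = 31140 mm.
Intermediate landings: 4 × 1800 = 7200 mm.
Top and bottom landings: 2 × 1525 = 3050 mm.
Total = 31140 + 7200 + 3050 = 41390 mm.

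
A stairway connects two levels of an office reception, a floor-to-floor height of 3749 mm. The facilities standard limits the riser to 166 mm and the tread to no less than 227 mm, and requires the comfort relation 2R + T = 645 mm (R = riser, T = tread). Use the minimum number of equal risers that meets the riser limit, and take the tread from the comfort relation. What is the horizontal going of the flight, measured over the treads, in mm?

7018 mm

⌈3749/166⌉ = 23 risers.
Each riser is 3749/23 = 163 mm (≤ 166 mm).
From 2R + T = 645: T = 645 − 326 = 319 mm.
Treads = 23 − 1 = 22; going = 22 × 319 = 7018 mm.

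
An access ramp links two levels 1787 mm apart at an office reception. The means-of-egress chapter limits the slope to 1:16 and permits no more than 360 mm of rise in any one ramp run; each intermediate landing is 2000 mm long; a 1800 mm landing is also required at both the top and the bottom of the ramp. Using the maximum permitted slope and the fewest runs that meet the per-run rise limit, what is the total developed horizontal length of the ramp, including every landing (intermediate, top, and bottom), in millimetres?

⌈1787/360⌉ = 5 ramp runs. That means 4 intermediate landings.
Horizontal run for 1787 mm of rise at 1:16 is 1787 × 16 = 28592 mm.
Intermediate landings: 4 × 2000 = 8000 mm.
Top and bottom landings: 2 × 1800 = 3600 mm.
Total = 28592 + 8000 + 3600 = 40192 mm.

40192 mm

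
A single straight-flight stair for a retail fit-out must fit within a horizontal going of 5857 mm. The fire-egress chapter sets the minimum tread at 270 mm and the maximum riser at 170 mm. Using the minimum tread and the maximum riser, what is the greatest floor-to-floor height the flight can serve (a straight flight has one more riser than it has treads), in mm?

5857 / 270 = 21.69, so 21 treads fit.
Risers = treads + 1 = 22.
Maximum height = 22 × 170 = 3740 mm.

3740 mm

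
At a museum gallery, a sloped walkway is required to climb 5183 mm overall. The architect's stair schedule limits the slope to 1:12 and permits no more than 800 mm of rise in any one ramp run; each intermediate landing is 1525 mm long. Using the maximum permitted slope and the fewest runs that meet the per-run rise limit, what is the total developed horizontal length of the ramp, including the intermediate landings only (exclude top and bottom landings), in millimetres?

71346 mm

5183 / 800 = 6.48, so 7 ramp runs are needed. That means 6 intermediate landings.
Horizontal run for 5183 mm of rise at 1:12 is 5183 × 12 = 62196 mm.
Intermediate landings: 6 × 1525 = 9150 mm.
Developed length = 62196 + 9150 = 71346 mm.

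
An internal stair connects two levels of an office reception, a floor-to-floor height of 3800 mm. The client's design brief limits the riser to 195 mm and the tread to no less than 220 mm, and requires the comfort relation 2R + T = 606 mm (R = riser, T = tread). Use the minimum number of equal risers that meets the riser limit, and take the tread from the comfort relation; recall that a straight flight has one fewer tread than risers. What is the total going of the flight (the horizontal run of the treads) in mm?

3800 / 195 = 19.487 → round up to 20 risers.
Riser R = 3800 / 20 = 190 mm, within the 195 mm limit.
T = 606 − 2·190 = 226 mm, which satisfies the 220 mm minimum.
20 risers give 19 treads; going = 19 × 226 = 4294 mm.

4294 mm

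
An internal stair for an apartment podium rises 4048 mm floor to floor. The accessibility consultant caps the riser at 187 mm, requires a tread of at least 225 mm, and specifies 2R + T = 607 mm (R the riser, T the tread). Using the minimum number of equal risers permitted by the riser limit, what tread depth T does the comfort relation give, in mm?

239 mm

⌈4048/187⌉ = 22 risers.
Riser R = 4048 / 22 = 184 mm, within the 187 mm limit.
From 2R + T = 607: T = 607 − 368 = 239 mm.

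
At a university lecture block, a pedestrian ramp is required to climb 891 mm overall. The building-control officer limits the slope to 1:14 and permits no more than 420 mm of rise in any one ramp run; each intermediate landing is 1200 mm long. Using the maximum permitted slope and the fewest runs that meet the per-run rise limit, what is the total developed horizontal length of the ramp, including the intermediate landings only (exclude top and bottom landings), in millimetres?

14874 mm

At most 420 each: 891/420 = 2.12, giving 3 ramp runs. That means 2 intermediate landings.
Ramp run (horizontal) at 1:14: 891 × 14 = 12474 mm.
Intermediate landings: 2 × 1200 = 2400 mm.
Developed length = 12474 + 2400 = 14874 mm.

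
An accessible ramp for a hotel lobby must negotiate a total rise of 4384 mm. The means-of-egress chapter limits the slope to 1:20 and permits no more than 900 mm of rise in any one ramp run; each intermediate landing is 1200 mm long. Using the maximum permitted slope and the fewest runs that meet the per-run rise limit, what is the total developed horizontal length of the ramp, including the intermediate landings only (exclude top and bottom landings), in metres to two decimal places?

4384 / 900 = 4.871 → round up to 5 ramp runs. That means 4 intermediate landings.
Ramp run (horizontal) at 1:20: 4384 × 20 = 87680 mm.
4 intermediate landings contribute 4 × 1200 = 4800 mm.
Total developed length = 87680 + 4800 = 92480 mm.
= 92.48 m.

92.48 m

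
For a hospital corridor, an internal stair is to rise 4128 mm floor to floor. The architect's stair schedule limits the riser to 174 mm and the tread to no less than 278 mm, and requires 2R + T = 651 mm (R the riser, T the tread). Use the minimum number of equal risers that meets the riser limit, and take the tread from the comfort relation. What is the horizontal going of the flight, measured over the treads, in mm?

7061 mm

At most 174 each: 4128/174 = 23.72, giving 24 risers.
Riser R = 4128 / 24 = 172 mm, within the 174 mm limit.
T = 651 − 2·172 = 307 mm, which satisfies the 278 mm minimum.
24 risers give 23 treads; going = 23 × 307 = 7061 mm.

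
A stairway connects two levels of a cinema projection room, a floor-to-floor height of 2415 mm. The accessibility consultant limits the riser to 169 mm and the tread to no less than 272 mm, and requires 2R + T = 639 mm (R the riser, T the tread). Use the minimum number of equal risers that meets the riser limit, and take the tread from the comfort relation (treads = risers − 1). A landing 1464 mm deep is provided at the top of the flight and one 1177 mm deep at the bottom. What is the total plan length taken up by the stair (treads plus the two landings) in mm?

2415 / 169 = 14.29, so 15 risers are needed.
R = 2415 ÷ 15 = 161 mm.
Tread T = 639 − 2 × 161 = 317 mm (≥ 272 mm).
Treads = 15 − 1 = 14; going = 14 × 317 = 4438 mm.
Enclosure = 4438 + 1464 + 1177 = 7079 mm.

7079 mm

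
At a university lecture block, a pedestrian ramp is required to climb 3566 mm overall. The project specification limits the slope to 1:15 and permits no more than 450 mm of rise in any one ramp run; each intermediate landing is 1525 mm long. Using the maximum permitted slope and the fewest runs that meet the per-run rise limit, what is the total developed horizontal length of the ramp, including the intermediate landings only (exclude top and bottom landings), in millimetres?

3566 / 450 = 7.92, so 8 ramp runs are needed. That means 7 intermediate landings.
Horizontal run for 3566 mm of rise at 1:15 is 3566 × 15 = 53490 mm.
Intermediate landings: 7 × 1525 = 10675 mm.
Total developed length = 53490 + 10675 = 64165 mm.

64165 mm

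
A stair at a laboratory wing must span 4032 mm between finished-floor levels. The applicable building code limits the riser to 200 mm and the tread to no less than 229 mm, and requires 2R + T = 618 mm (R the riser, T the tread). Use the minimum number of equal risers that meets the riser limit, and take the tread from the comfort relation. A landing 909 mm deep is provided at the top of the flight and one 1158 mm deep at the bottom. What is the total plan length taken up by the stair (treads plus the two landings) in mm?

6747 mm

4032 / 200 = 20.16, so 21 risers are needed.
R = 4032 ÷ 21 = 192 mm.
T = 618 − 2·192 = 234 mm, which satisfies the 229 mm minimum.
21 risers give 20 treads; going = 20 × 234 = 4680 mm.
Enclosure = 4680 + 909 + 1158 = 6747 mm.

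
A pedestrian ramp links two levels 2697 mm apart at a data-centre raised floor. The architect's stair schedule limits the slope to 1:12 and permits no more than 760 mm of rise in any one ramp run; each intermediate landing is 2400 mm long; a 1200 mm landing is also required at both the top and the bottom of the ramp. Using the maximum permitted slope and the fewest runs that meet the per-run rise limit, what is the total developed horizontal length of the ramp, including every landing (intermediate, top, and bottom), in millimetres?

41964 mm

2697 / 760 = 3.55, so 4 ramp runs are needed. That means 3 intermediate landings.
Horizontal run for 2697 mm of rise at 1:12 is 2697 × 12 = 32364 mm.
Intermediate landings: 3 × 2400 = 7200 mm.
Top and bottom landings: 2 × 1200 = 2400 mm.
Total = 32364 + 7200 + 2400 = 41964 mm.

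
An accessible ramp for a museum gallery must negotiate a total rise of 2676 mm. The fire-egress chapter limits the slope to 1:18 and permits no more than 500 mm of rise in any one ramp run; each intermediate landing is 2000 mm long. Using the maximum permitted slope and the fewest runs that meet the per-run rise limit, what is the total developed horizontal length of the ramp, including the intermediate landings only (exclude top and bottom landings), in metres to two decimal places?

2676 / 500 = 5.35, so 6 ramp runs are needed. That means 5 intermediate landings.
Horizontal run for 2676 mm of rise at 1:18 is 2676 × 18 = 48168 mm.
Intermediate landings: 5 × 2000 = 10000 mm.
Developed length = 48168 + 10000 = 58168 mm.
= 58.17 m.

58.17 m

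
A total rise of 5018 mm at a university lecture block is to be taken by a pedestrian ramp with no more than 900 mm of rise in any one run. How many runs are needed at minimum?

6 runs

5018 / 900 = 5.576 → round up to 6 ramp runs.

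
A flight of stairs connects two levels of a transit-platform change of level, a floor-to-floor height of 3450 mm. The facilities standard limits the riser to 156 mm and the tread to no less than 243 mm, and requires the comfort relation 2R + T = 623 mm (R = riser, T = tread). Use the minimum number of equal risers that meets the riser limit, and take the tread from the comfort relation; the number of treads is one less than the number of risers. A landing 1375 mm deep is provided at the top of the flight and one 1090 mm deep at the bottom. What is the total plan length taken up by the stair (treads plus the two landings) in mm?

At most 156 each: 3450/156 = 22.12, giving 23 risers.
Each riser is 3450/23 = 150 mm (≤ 156 mm).
Tread T = 623 − 2 × 150 = 323 mm (≥ 243 mm).
23 risers give 22 treads; going = 22 × 323 = 7106 mm.
Add landings: 7106 + 1375 + 1090 = 9571 mm.

9571 mm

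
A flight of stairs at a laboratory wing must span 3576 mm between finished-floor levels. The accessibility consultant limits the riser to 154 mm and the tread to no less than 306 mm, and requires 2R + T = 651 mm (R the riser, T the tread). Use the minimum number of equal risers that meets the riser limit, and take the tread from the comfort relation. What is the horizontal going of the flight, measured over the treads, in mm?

3576 / 154 = 23.221 → round up to 24 risers.
R = 3576 ÷ 24 = 149 mm.
Tread T = 651 − 2 × 149 = 353 mm (≥ 306 mm).
Treads = 24 − 1 = 23; going = 23 × 353 = 8119 mm.

8119 mm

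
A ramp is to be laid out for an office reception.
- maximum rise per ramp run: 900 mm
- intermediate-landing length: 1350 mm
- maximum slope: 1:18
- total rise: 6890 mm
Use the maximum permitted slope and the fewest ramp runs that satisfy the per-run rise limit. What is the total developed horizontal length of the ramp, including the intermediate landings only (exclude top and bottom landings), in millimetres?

133470 mm

6890 / 900 = 7.656 → round up to 8 ramp runs. That means 7 intermediate landings.
Horizontal run for 6890 mm of rise at 1:18 is 6890 × 18 = 124020 mm.
7 intermediate landings contribute 7 × 1350 = 9450 mm.
Total developed length = 124020 + 9450 = 133470 mm.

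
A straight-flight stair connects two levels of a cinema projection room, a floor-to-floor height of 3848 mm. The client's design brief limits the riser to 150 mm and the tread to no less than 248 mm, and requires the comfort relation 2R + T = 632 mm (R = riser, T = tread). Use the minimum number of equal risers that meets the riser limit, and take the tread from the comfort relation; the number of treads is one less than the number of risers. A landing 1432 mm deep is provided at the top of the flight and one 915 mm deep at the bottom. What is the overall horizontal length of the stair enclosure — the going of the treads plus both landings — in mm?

10747 mm

3848 / 150 = 25.65, so 26 risers are needed.
Riser R = 3848 / 26 = 148 mm, within the 150 mm limit.
Tread T = 632 − 2 × 148 = 336 mm (≥ 248 mm).
Treads = 26 − 1 = 25; going = 25 × 336 = 8400 mm.
Add landings: 8400 + 1432 + 915 = 10747 mm.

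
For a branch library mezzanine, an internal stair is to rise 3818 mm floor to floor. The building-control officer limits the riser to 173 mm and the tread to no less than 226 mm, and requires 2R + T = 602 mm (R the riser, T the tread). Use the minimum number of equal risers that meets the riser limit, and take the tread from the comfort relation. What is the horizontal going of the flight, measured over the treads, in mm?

5940 mm

3818 / 173 = 22.07, so 23 risers are needed.
Each riser is 3818/23 = 166 mm (≤ 173 mm).
From 2R + T = 602: T = 602 − 332 = 270 mm.
Going = (23 − 1) × 270 = 5940 mm.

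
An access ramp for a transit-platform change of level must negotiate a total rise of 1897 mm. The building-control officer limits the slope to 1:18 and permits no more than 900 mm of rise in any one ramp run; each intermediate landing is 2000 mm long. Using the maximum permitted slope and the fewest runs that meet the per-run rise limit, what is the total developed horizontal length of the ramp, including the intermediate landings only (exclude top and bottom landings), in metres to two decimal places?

38.15 m

At most 900 each: 1897/900 = 2.11, giving 3 ramp runs. That means 2 intermediate landings.
Horizontal run for 1897 mm of rise at 1:18 is 1897 × 18 = 34146 mm.
2 intermediate landings contribute 2 × 2000 = 4000 mm.
Developed length = 34146 + 4000 = 38146 mm.
= 38.15 m.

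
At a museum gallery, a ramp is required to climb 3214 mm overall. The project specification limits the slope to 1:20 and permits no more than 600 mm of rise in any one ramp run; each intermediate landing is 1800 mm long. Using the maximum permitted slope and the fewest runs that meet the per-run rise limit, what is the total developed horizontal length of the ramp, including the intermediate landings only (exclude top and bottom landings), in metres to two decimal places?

⌈3214/600⌉ = 6 ramp runs. That means 5 intermediate landings.
Ramp run (horizontal) at 1:20: 3214 × 20 = 64280 mm.
5 intermediate landings contribute 5 × 1800 = 9000 mm.
Total developed length = 64280 + 9000 = 73280 mm.
= 73.28 m.

73.28 m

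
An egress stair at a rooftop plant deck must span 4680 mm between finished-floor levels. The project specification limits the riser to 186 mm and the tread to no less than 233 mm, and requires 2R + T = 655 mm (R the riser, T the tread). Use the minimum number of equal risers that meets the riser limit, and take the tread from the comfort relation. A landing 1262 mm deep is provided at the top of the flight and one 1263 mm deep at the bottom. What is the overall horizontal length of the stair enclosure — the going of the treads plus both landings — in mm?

9900 mm

At most 186 each: 4680/186 = 25.16, giving 26 risers.
R = 4680 ÷ 26 = 180 mm.
Tread T = 655 − 2 × 180 = 295 mm (≥ 233 mm).
26 risers give 25 treads; going = 25 × 295 = 7375 mm.
Enclosure = 7375 + 1262 + 1263 = 9900 mm.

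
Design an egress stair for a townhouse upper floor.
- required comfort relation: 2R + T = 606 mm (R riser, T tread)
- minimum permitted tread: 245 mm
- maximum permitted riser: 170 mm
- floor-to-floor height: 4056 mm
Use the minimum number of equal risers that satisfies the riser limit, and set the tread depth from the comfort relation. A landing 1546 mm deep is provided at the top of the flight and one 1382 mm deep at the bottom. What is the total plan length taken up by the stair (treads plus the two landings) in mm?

9092 mm

4056 / 170 = 23.859 → round up to 24 risers.
Riser R = 4056 / 24 = 169 mm, within the 170 mm limit.
Tread T = 606 − 2 × 169 = 268 mm (≥ 245 mm).
Treads = 24 − 1 = 23; going = 23 × 268 = 6164 mm.
Add landings: 6164 + 1546 + 1382 = 9092 mm.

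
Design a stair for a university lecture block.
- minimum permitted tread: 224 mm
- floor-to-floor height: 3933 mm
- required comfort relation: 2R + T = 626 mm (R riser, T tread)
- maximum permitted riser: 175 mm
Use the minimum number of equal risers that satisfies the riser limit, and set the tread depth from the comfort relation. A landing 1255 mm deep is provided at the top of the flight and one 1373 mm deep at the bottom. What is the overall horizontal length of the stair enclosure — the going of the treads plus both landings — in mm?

3933 / 175 = 22.47, so 23 risers are needed.
R = 3933 ÷ 23 = 171 mm.
Tread T = 626 − 2 × 171 = 284 mm (≥ 224 mm).
Going = (23 − 1) × 284 = 6248 mm.
Enclosure = 6248 + 1255 + 1373 = 8876 mm.

8876 mm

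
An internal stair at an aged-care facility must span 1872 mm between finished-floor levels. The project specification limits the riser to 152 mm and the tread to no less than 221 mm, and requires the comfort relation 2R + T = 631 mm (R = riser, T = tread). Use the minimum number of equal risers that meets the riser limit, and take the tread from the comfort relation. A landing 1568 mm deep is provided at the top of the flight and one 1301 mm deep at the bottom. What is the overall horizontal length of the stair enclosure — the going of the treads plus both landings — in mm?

6985 mm

⌈1872/152⌉ = 13 risers.
R = 1872 ÷ 13 = 144 mm.
From 2R + T = 631: T = 631 − 288 = 343 mm.
Going = (13 − 1) × 343 = 4116 mm.
Add landings: 4116 + 1568 + 1301 = 6985 mm.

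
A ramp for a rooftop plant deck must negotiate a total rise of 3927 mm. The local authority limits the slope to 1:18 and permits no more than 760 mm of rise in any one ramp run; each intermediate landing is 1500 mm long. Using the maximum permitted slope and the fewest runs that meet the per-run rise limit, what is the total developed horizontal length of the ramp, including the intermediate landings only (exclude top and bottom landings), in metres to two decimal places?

78.19 m

At most 760 each: 3927/760 = 5.17, giving 6 ramp runs. That means 5 intermediate landings.
Ramp run (horizontal) at 1:18: 3927 × 18 = 70686 mm.
Intermediate landings: 5 × 1500 = 7500 mm.
Total developed length = 70686 + 7500 = 78186 mm.
= 78.19 m.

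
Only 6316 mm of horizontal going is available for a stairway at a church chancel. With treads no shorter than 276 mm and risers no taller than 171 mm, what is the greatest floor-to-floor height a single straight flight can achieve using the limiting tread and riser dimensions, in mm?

6316 / 276 = 22.88, so 22 treads fit.
Risers = treads + 1 = 23.
Maximum height = 23 × 171 = 3933 mm.

3933 mm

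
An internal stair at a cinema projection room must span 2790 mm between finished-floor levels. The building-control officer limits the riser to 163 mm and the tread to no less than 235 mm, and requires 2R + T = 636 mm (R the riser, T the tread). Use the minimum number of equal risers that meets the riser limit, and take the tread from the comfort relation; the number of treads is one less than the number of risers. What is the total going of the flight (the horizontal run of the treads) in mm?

At most 163 each: 2790/163 = 17.12, giving 18 risers.
Riser R = 2790 / 18 = 155 mm, within the 163 mm limit.
From 2R + T = 636: T = 636 − 310 = 326 mm.
Going = (18 − 1) × 326 = 5542 mm.

5542 mm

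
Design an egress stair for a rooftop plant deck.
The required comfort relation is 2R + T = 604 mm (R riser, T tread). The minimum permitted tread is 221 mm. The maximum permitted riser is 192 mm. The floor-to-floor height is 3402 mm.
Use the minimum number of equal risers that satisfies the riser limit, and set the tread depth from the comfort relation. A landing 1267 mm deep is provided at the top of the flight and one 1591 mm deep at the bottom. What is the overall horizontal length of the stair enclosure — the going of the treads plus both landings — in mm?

3402 / 192 = 17.72, so 18 risers are needed.
Riser R = 3402 / 18 = 189 mm, within the 192 mm limit.
T = 604 − 2·189 = 226 mm, which satisfies the 221 mm minimum.
Going = (18 − 1) × 226 = 3842 mm.
Enclosure = 3842 + 1267 + 1591 = 6700 mm.

6700 mm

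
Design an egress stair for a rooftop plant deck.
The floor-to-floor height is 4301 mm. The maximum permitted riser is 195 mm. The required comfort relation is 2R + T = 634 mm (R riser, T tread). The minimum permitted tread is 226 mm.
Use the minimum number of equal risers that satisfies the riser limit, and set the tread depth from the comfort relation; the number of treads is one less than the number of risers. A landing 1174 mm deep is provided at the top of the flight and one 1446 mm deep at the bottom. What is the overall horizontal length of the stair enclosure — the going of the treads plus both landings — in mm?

4301 / 195 = 22.056 → round up to 23 risers.
R = 4301 ÷ 23 = 187 mm.
From 2R + T = 634: T = 634 − 374 = 260 mm.
Going = (23 − 1) × 260 = 5720 mm.
Add landings: 5720 + 1174 + 1446 = 8340 mm.

8340 mm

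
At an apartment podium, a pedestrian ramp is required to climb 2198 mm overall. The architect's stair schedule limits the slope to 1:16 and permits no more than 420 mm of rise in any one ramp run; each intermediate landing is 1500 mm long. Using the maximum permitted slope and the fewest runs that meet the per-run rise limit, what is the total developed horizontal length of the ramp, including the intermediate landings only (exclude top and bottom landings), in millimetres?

At most 420 each: 2198/420 = 5.23, giving 6 ramp runs. That means 5 intermediate landings.
Ramp run (horizontal) at 1:16: 2198 × 16 = 35168 mm.
5 intermediate landings contribute 5 × 1500 = 7500 mm.
Total developed length = 35168 + 7500 = 42668 mm.

42668 mm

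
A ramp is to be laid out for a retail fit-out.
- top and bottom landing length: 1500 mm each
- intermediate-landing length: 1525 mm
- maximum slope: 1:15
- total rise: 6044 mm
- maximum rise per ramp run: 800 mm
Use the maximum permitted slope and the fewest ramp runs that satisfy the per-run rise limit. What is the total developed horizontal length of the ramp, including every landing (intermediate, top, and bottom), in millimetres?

104335 mm

6044 / 800 = 7.555 → round up to 8 ramp runs. That means 7 intermediate landings.
Ramp run (horizontal) at 1:15: 6044 × 15 = 90660 mm.
Intermediate landings: 7 × 1525 = 10675 mm.
Top and bottom landings: 2 × 1500 = 3000 mm.
Total = 90660 + 10675 + 3000 = 104335 mm.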